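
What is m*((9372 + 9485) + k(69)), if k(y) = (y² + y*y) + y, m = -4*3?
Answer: -341376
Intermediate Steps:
m = -12
k(y) = y + 2*y² (k(y) = (y² + y²) + y = 2*y² + y = y + 2*y²)
m*((9372 + 9485) + k(69)) = -12*((9372 + 9485) + 69*(1 + 2*69)) = -12*(18857 + 69*(1 + 138)) = -12*(18857 + 69*139) = -12*(18857 + 9591) = -12*28448 = -341376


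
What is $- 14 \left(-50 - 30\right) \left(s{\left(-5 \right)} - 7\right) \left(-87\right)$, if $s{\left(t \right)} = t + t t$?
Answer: $-1266720$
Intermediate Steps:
$s{\left(t \right)} = t + t^{2}$
$- 14 \left(-50 - 30\right) \left(s{\left(-5 \right)} - 7\right) \left(-87\right) = - 14 \left(-50 - 30\right) \left(- 5 \left(1 - 5\right) - 7\right) \left(-87\right) = - 14 \left(- 80 \left(\left(-5\right) \left(-4\right) - 7\right)\right) \left(-87\right) = - 14 \left(- 80 \left(20 - 7\right)\right) \left(-87\right) = - 14 \left(\left(-80\right) 13\right) \left(-87\right) = \left(-14\right) \left(-1040\right) \left(-87\right) = 14560 \left(-87\right) = -1266720$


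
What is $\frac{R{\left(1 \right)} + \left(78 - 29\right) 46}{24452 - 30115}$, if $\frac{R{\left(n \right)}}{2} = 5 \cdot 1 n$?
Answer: $- \frac{2264}{5663} \approx -0.39979$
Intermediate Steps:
$R{\left(n \right)} = 10 n$ ($R{\left(n \right)} = 2 \cdot 5 \cdot 1 n = 2 \cdot 5 n = 10 n$)
$\frac{R{\left(1 \right)} + \left(78 - 29\right) 46}{24452 - 30115} = \frac{10 \cdot 1 + \left(78 - 29\right) 46}{24452 - 30115} = \frac{10 + 49 \cdot 46}{-5663} = \left(10 + 2254\right) \left(- \frac{1}{5663}\right) = 2264 \left(- \frac{1}{5663}\right) = - \frac{2264}{5663}$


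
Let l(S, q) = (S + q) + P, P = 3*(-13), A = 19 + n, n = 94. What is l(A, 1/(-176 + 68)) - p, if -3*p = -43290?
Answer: -1550449/108 ≈ -14356.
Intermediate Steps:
A = 113 (A = 19 + 94 = 113)
P = -39
l(S, q) = -39 + S + q (l(S, q) = (S + q) - 39 = -39 + S + q)
p = 14430 (p = -1/3*(-43290) = 14430)
l(A, 1/(-176 + 68)) - p = (-39 + 113 + 1/(-176 + 68)) - 1*14430 = (-39 + 113 + 1/(-108)) - 14430 = (-39 + 113 - 1/108) - 14430 = 7991/108 - 14430 = -1550449/108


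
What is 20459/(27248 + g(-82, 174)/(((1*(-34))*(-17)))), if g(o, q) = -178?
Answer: 144211/192063 ≈ 0.75085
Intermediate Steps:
20459/(27248 + g(-82, 174)/(((1*(-34))*(-17)))) = 20459/(27248 - 178/((1*(-34))*(-17))) = 20459/(27248 - 178/((-34*(-17)))) = 20459/(27248 - 178/578) = 20459/(27248 - 178*1/578) = 20459/(27248 - 89/289) = 20459/(7874583/289) = 20459*(289/7874583) = 144211/192063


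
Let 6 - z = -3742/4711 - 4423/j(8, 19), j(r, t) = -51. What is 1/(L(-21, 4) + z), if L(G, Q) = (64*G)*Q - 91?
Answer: -240261/1332711232 ≈ -0.00018028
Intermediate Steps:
L(G, Q) = -91 + 64*G*Q (L(G, Q) = 64*G*Q - 91 = -91 + 64*G*Q)
z = -19204345/240261 (z = 6 - (-3742/4711 - 4423/(-51)) = 6 - (-3742*1/4711 - 4423*(-1/51)) = 6 - (-3742/4711 + 4423/51) = 6 - 1*20645911/240261 = 6 - 20645911/240261 = -19204345/240261 ≈ -79.931)
1/(L(-21, 4) + z) = 1/((-91 + 64*(-21)*4) - 19204345/240261) = 1/((-91 - 5376) - 19204345/240261) = 1/(-5467 - 19204345/240261) = 1/(-1332711232/240261) = -240261/1332711232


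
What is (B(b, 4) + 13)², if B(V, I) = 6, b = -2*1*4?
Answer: 361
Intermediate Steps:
b = -8 (b = -2*4 = -8)
(B(b, 4) + 13)² = (6 + 13)² = 19² = 361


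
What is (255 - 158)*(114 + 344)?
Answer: 44426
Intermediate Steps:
(255 - 158)*(114 + 344) = 97*458 = 44426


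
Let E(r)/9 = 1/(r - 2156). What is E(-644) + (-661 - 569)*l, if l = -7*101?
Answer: 2434907991/2800 ≈ 8.6961e+5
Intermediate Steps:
l = -707
E(r) = 9/(-2156 + r) (E(r) = 9/(r - 2156) = 9/(-2156 + r))
E(-644) + (-661 - 569)*l = 9/(-2156 - 644) + (-661 - 569)*(-707) = 9/(-2800) - 1230*(-707) = 9*(-1/2800) + 869610 = -9/2800 + 869610 = 2434907991/2800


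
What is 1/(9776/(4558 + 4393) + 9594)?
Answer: 8951/85885670 ≈ 0.00010422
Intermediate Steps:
1/(9776/(4558 + 4393) + 9594) = 1/(9776/8951 + 9594) = 1/(85885670/8951) = 8951/85885670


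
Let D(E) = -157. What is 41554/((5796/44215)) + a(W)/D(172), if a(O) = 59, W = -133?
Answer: 144228672653/454986 ≈ 3.1700e+5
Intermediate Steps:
41554/((5796/44215)) + a(W)/D(172) = 41554/((5796/44215)) + 59/(-157) = 41554/((5796*(1/44215))) + 59*(-1/157) = 41554/(5796/44215) - 59/157 = 41554*(44215/5796) - 59/157 = 918655055/2898 - 59/157 = 144228672653/454986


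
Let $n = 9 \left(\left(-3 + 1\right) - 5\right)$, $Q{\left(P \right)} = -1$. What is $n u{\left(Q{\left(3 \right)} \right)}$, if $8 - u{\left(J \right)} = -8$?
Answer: $-1008$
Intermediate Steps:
$u{\left(J \right)} = 16$ ($u{\left(J \right)} = 8 - -8 = 8 + 8 = 16$)
$n = -63$ ($n = 9 \left(-2 - 5\right) = 9 \left(-7\right) = -63$)
$n u{\left(Q{\left(3 \right)} \right)} = \left(-63\right) 16 = -1008$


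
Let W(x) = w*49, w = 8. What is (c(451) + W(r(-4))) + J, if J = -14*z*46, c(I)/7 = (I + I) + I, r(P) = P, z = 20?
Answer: -3017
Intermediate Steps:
W(x) = 392 (W(x) = 8*49 = 392)
c(I) = 21*I (c(I) = 7*((I + I) + I) = 7*(2*I + I) = 7*(3*I) = 21*I)
J = -12880 (J = -14*20*46 = -280*46 = -12880)
(c(451) + W(r(-4))) + J = (21*451 + 392) - 12880 = (9471 + 392) - 12880 = 9863 - 12880 = -3017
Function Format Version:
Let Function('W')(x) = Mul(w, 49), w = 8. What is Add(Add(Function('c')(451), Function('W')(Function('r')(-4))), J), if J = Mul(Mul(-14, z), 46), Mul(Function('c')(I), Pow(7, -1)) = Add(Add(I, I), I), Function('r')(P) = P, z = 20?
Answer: -3017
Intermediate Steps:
Function('W')(x) = 392 (Function('W')(x) = Mul(8, 49) = 392)
Function('c')(I) = Mul(21, I) (Function('c')(I) = Mul(7, Add(Add(I, I), I)) = Mul(7, Add(Mul(2, I), I)) = Mul(7, Mul(3, I)) = Mul(21, I))
J = -12880 (J = Mul(Mul(-14, 20), 46) = Mul(-280, 46) = -12880)
Add(Add(Function('c')(451), Function('W')(Function('r')(-4))), J) = Add(Add(Mul(21, 451), 392), -12880) = Add(Add(9471, 392), -12880) = Add(9863, -12880) = -3017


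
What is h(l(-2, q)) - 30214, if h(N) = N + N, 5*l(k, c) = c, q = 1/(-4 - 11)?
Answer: -2266052/75 ≈ -30214.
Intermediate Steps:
q = -1/15 (q = 1/(-15) = -1/15 ≈ -0.066667)
l(k, c) = c/5
h(N) = 2*N
h(l(-2, q)) - 30214 = 2*((1/5)*(-1/15)) - 30214 = 2*(-1/75) - 30214 = -2/75 - 30214 = -2266052/75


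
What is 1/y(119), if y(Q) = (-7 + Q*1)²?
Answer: 1/12544 ≈ 7.9719e-5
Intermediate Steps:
y(Q) = (-7 + Q)²
1/y(119) = 1/((-7 + 119)²) = 1/(112²) = 1/12544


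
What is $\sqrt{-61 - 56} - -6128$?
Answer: $6128 + 3 i \sqrt{13} \approx 6128.0 + 10.817 i$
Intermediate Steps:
$\sqrt{-61 - 56} - -6128 = \sqrt{-117} + 6128 = 3 i \sqrt{13} + 6128 = 6128 + 3 i \sqrt{13}$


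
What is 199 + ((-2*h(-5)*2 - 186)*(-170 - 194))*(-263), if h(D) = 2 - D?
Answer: -20486449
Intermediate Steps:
199 + ((-2*h(-5)*2 - 186)*(-170 - 194))*(-263) = 199 + ((-2*(2 - 1*(-5))*2 - 186)*(-170 - 194))*(-263) = 199 + ((-2*(2 + 5)*2 - 186)*(-364))*(-263) = 199 + ((-2*7*2 - 186)*(-364))*(-263) = 199 + ((-14*2 - 186)*(-364))*(-263) = 199 + ((-28 - 186)*(-364))*(-263) = 199 - 214*(-364)*(-263) = 199 + 77896*(-263) = 199 - 20486648 = -20486449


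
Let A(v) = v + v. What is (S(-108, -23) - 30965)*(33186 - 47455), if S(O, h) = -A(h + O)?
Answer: 438101107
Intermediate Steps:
A(v) = 2*v
S(O, h) = -2*O - 2*h (S(O, h) = -2*(h + O) = -2*(O + h) = -(2*O + 2*h) = -2*O - 2*h)
(S(-108, -23) - 30965)*(33186 - 47455) = ((-2*(-108) - 2*(-23)) - 30965)*(33186 - 47455) = ((216 + 46) - 30965)*(-14269) = (262 - 30965)*(-14269) = -30703*(-14269) = 438101107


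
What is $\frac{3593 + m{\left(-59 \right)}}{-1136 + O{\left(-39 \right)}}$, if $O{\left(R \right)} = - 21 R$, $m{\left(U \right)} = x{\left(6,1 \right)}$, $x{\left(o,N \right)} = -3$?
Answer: $- \frac{3590}{317} \approx -11.325$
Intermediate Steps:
$m{\left(U \right)} = -3$
$\frac{3593 + m{\left(-59 \right)}}{-1136 + O{\left(-39 \right)}} = \frac{3593 - 3}{-1136 - -819} = \frac{3590}{-1136 + 819} = \frac{3590}{-317} = 3590 \left(- \frac{1}{317}\right) = - \frac{3590}{317}$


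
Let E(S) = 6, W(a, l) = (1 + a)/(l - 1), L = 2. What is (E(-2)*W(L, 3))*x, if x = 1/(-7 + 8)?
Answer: 9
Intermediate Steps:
W(a, l) = (1 + a)/(-1 + l)
x = 1 (x = 1/1 = 1)
(E(-2)*W(L, 3))*x = (6*((1 + 2)/(-1 + 3)))*1 = (6*(3/2))*1 = 9*1 = 9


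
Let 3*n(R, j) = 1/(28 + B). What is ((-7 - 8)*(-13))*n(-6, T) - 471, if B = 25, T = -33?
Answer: -24898/53 ≈ -469.77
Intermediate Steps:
n(R, j) = 1/159 (n(R, j) = 1/(3*(28 + 25)) = (1/3)/53 = (1/3)*(1/53) = 1/159)
((-7 - 8)*(-13))*n(-6, T) - 471 = ((-7 - 8)*(-13))*(1/159) - 471 = -15*(-13)*(1/159) - 471 = 195*(1/159) - 471 = 65/53 - 471 = -24898/53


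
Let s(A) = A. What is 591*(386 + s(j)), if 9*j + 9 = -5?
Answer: 681620/3 ≈ 2.2721e+5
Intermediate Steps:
j = -14/9 (j = -1 + (⅑)*(-5) = -1 - 5/9 = -14/9 ≈ -1.5556)
591*(386 + s(j)) = 591*(386 - 14/9) = 591*(3460/9) = 681620/3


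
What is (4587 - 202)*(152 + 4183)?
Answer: 19008975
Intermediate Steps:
(4587 - 202)*(152 + 4183) = 4385*4335 = 19008975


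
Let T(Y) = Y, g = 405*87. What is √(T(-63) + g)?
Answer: 6*√977 ≈ 187.54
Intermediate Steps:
g = 35235
√(T(-63) + g) = √(-63 + 35235) = √35172 = 6*√977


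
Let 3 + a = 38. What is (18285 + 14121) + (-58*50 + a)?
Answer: 29541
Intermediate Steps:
a = 35 (a = -3 + 38 = 35)
(18285 + 14121) + (-58*50 + a) = (18285 + 14121) + (-58*50 + 35) = 32406 + (-2900 + 35) = 32406 - 2865 = 29541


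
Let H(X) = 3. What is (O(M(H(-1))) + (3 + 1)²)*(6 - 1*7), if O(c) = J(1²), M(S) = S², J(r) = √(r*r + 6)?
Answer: -16 - √7 ≈ -18.646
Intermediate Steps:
J(r) = √(6 + r²) (J(r) = √(r² + 6) = √(6 + r²))
O(c) = √7 (O(c) = √(6 + (1²)²) = √(6 + 1²) = √(6 + 1) = √7)
(O(M(H(-1))) + (3 + 1)²)*(6 - 1*7) = (√7 + (3 + 1)²)*(6 - 1*7) = (√7 + 4²)*(6 - 7) = (√7 + 16)*(-1) = (16 + √7)*(-1) = -16 - √7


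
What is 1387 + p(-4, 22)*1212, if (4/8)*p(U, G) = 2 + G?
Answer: 59563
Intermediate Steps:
p(U, G) = 4 + 2*G (p(U, G) = 2*(2 + G) = 4 + 2*G)
1387 + p(-4, 22)*1212 = 1387 + (4 + 2*22)*1212 = 1387 + (4 + 44)*1212 = 1387 + 48*1212 = 1387 + 58176 = 59563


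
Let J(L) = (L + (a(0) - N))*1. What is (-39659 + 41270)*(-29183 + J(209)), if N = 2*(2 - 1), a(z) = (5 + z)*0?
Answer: -46680336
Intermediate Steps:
a(z) = 0
N = 2 (N = 2*1 = 2)
J(L) = -2 + L (J(L) = (L + (0 - 1*2))*1 = (L + (0 - 2))*1 = (L - 2)*1 = (-2 + L)*1 = -2 + L)
(-39659 + 41270)*(-29183 + J(209)) = (-39659 + 41270)*(-29183 + (-2 + 209)) = 1611*(-29183 + 207) = 1611*(-28976) = -46680336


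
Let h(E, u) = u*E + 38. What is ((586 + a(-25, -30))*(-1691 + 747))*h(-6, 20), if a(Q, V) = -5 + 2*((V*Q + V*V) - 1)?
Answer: 300265632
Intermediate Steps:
h(E, u) = 38 + E*u (h(E, u) = E*u + 38 = 38 + E*u)
a(Q, V) = -7 + 2*V**2 + 2*Q*V (a(Q, V) = -5 + 2*((Q*V + V**2) - 1) = -5 + 2*((V**2 + Q*V) - 1) = -5 + 2*(-1 + V**2 + Q*V) = -5 + (-2 + 2*V**2 + 2*Q*V) = -7 + 2*V**2 + 2*Q*V)
((586 + a(-25, -30))*(-1691 + 747))*h(-6, 20) = ((586 + (-7 + 2*(-30)**2 + 2*(-25)*(-30)))*(-1691 + 747))*(38 - 6*20) = ((586 + (-7 + 2*900 + 1500))*(-944))*(38 - 120) = ((586 + (-7 + 1800 + 1500))*(-944))*(-82) = ((586 + 3293)*(-944))*(-82) = (3879*(-944))*(-82) = -3661776*(-82) = 300265632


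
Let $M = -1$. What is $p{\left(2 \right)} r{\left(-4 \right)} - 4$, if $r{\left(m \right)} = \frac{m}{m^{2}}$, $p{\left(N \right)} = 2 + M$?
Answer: $- \frac{17}{4} \approx -4.25$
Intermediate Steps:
$p{\left(N \right)} = 1$ ($p{\left(N \right)} = 2 - 1 = 1$)
$r{\left(m \right)} = \frac{1}{m}$ ($r{\left(m \right)} = \frac{m}{m^{2}} = \frac{1}{m}$)
$p{\left(2 \right)} r{\left(-4 \right)} - 4 = 1 \frac{1}{-4} - 4 = 1 \left(- \frac{1}{4}\right) - 4 = - \frac{1}{4} - 4 = - \frac{17}{4}$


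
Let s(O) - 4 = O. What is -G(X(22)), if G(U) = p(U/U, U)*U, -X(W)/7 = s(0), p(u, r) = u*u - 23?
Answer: -616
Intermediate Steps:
p(u, r) = -23 + u² (p(u, r) = u² - 23 = -23 + u²)
s(O) = 4 + O
X(W) = -28 (X(W) = -7*(4 + 0) = -7*4 = -28)
G(U) = -22*U (G(U) = (-23 + (U/U)²)*U = (-23 + 1²)*U = (-23 + 1)*U = -22*U)
-G(X(22)) = -(-22)*(-28) = -1*616 = -616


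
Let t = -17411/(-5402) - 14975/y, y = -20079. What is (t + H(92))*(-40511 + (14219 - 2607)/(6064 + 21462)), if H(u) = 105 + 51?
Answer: -3224723124245118343/497609330118 ≈ -6.4804e+6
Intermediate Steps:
H(u) = 156
t = 430490419/108466758 (t = -17411/(-5402) - 14975/(-20079) = -17411*(-1/5402) - 14975*(-1/20079) = 17411/5402 + 14975/20079 = 430490419/108466758 ≈ 3.9689)
(t + H(92))*(-40511 + (14219 - 2607)/(6064 + 21462)) = (430490419/108466758 + 156)*(-40511 + (14219 - 2607)/(6064 + 21462)) = 17351304667*(-40511 + 11612/27526)/108466758 = 17351304667*(-40511 + 11612*(1/27526))/108466758 = 17351304667*(-40511 + 5806/13763)/108466758 = (17351304667/108466758)*(-557547087/13763) = -3224723124245118343/497609330118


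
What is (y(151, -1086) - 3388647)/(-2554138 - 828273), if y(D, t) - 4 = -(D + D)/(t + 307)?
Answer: 2639752595/2634898169 ≈ 1.0018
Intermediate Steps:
y(D, t) = 4 - 2*D/(307 + t) (y(D, t) = 4 - (D + D)/(t + 307) = 4 - 2*D/(307 + t))
(y(151, -1086) - 3388647)/(-2554138 - 828273) = (2*(614 - 1*151 + 2*(-1086))/(307 - 1086) - 3388647)/(-2554138 - 828273) = (2*(614 - 151 - 2172)/(-779) - 3388647)/(-3382411) = (2*(-1/779)*(-1709) - 3388647)*(-1/3382411) = (3418/779 - 3388647)*(-1/3382411) = -2639752595/779*(-1/3382411) = 2639752595/2634898169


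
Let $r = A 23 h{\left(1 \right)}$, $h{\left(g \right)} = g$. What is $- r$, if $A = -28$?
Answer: $644$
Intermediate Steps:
$r = -644$ ($r = \left(-28\right) 23 \cdot 1 = \left(-644\right) 1 = -644$)
$- r = \left(-1\right) \left(-644\right) = 644$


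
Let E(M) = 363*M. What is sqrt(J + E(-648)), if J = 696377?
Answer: sqrt(461153) ≈ 679.08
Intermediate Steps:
sqrt(J + E(-648)) = sqrt(696377 + 363*(-648)) = sqrt(696377 - 235224) = sqrt(461153)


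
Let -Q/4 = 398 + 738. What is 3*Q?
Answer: -13632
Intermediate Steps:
Q = -4544 (Q = -4*(398 + 738) = -4*1136 = -4544)
3*Q = 3*(-4544) = -13632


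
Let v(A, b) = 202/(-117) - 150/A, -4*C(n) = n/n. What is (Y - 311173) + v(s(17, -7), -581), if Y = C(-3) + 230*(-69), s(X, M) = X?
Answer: -2602040033/7956 ≈ -3.2705e+5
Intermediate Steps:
C(n) = -¼ (C(n) = -n/(4*n) = -¼*1 = -¼)
Y = -63481/4 (Y = -¼ + 230*(-69) = -¼ - 15870 = -63481/4 ≈ -15870.)
v(A, b) = -202/117 - 150/A (v(A, b) = 202*(-1/117) - 150/A = -202/117 - 150/A)
(Y - 311173) + v(s(17, -7), -581) = (-63481/4 - 311173) + (-202/117 - 150/17) = -1308173/4 + (-202/117 - 150*1/17) = -1308173/4 + (-202/117 - 150/17) = -1308173/4 - 20984/1989 = -2602040033/7956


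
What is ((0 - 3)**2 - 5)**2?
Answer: 16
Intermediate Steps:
((0 - 3)**2 - 5)**2 = ((-3)**2 - 5)**2 = (9 - 5)**2 = 4**2 = 16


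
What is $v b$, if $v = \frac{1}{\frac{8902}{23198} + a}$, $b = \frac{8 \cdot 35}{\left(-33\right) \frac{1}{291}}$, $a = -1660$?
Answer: $\frac{315028840}{211748779} \approx 1.4877$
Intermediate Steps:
$b = - \frac{27160}{11}$ ($b = \frac{280}{\left(-33\right) \frac{1}{291}} = \frac{280}{- \frac{11}{97}} = 280 \left(- \frac{97}{11}\right) = - \frac{27160}{11} \approx -2469.1$)
$v = - \frac{11599}{19249889}$ ($v = \frac{1}{\frac{8902}{23198} - 1660} = \frac{1}{8902 \cdot \frac{1}{23198} - 1660} = \frac{1}{\frac{4451}{11599} - 1660} = \frac{1}{- \frac{19249889}{11599}} = - \frac{11599}{19249889} \approx -0.00060255$)
$v b = \left(- \frac{11599}{19249889}\right) \left(- \frac{27160}{11}\right) = \frac{315028840}{211748779}$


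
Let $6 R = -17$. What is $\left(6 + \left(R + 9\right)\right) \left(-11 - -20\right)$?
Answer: $\frac{219}{2} \approx 109.5$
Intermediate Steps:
$R = - \frac{17}{6}$ ($R = \frac{1}{6} \left(-17\right) = - \frac{17}{6} \approx -2.8333$)
$\left(6 + \left(R + 9\right)\right) \left(-11 - -20\right) = \left(6 + \left(- \frac{17}{6} + 9\right)\right) \left(-11 - -20\right) = \left(6 + \frac{37}{6}\right) \left(-11 + 20\right) = \frac{73}{6} \cdot 9 = \frac{219}{2}$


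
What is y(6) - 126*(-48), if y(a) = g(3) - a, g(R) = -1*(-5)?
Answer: 6047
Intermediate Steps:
g(R) = 5
y(a) = 5 - a
y(6) - 126*(-48) = (5 - 1*6) - 126*(-48) = (5 - 6) + 6048 = -1 + 6048 = 6047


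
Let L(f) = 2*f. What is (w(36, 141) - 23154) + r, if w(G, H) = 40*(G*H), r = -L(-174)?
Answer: 180234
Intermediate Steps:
r = 348 (r = -2*(-174) = -1*(-348) = 348)
w(G, H) = 40*G*H
(w(36, 141) - 23154) + r = (40*36*141 - 23154) + 348 = (203040 - 23154) + 348 = 179886 + 348 = 180234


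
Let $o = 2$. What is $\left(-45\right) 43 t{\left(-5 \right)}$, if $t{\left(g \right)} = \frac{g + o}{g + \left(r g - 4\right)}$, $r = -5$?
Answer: $\frac{5805}{16} \approx 362.81$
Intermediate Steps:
$t{\left(g \right)} = \frac{2 + g}{-4 - 4 g}$ ($t{\left(g \right)} = \frac{g + 2}{g - \left(4 + 5 g\right)} = \frac{2 + g}{g - \left(4 + 5 g\right)} = \frac{2 + g}{-4 - 4 g}$)
$\left(-45\right) 43 t{\left(-5 \right)} = \left(-45\right) 43 \frac{2 - 5}{4 \left(-1 - -5\right)} = - 1935 \cdot \frac{1}{4} \frac{1}{-1 + 5} \left(-3\right) = - 1935 \cdot \frac{1}{4} \cdot \frac{1}{4} \left(-3\right) = \left(-1935\right) \left(- \frac{3}{16}\right) = \frac{5805}{16}$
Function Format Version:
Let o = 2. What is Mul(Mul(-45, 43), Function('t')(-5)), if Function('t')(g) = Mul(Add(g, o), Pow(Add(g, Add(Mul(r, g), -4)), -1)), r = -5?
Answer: Rational(5805, 16) ≈ 362.81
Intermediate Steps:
Function('t')(g) = Mul(Pow(Add(-4, Mul(-4, g)), -1), Add(2, g)) (Function('t')(g) = Mul(Add(g, 2), Pow(Add(g, Add(Mul(-5, g), -4)), -1)) = Mul(Add(2, g), Pow(Add(g, Add(-4, Mul(-5, g))), -1)) = Mul(Add(2, g), Pow(Add(-4, Mul(-4, g)), -1)) = Mul(Pow(Add(-4, Mul(-4, g)), -1), Add(2, g)))
Mul(Mul(-45, 43), Function('t')(-5)) = Mul(Mul(-45, 43), Mul(Rational(1, 4), Pow(Add(-1, Mul(-1, -5)), -1), Add(2, -5))) = Mul(-1935, Mul(Rational(1, 4), Pow(Add(-1, 5), -1), -3)) = Mul(-1935, Mul(Rational(1, 4), Pow(4, -1), -3)) = Mul(-1935, Mul(Rational(1, 4), Rational(1, 4), -3)) = Mul(-1935, Rational(-3, 16)) = Rational(5805, 16)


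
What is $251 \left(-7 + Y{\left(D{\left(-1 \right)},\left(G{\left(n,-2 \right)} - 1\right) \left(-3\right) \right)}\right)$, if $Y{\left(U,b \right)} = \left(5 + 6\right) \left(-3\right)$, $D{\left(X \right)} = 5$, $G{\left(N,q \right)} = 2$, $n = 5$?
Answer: $-10040$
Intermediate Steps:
$Y{\left(U,b \right)} = -33$ ($Y{\left(U,b \right)} = 11 \left(-3\right) = -33$)
$251 \left(-7 + Y{\left(D{\left(-1 \right)},\left(G{\left(n,-2 \right)} - 1\right) \left(-3\right) \right)}\right) = 251 \left(-7 - 33\right) = 251 \left(-40\right) = -10040$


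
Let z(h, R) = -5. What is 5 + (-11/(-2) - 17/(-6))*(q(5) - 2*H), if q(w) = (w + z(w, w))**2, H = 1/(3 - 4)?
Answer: 65/3 ≈ 21.667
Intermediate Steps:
H = -1 (H = 1/(-1) = -1)
q(w) = (-5 + w)**2 (q(w) = (w - 5)**2 = (-5 + w)**2)
5 + (-11/(-2) - 17/(-6))*(q(5) - 2*H) = 5 + (-11/(-2) - 17/(-6))*((-5 + 5)**2 - 2*(-1)) = 5 + (-11*(-1/2) - 17*(-1/6))*(0**2 + 2) = 5 + (11/2 + 17/6)*(0 + 2) = 5 + (25/3)*2 = 5 + 50/3 = 65/3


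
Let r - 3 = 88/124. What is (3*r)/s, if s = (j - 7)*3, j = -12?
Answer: -115/589 ≈ -0.19525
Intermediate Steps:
s = -57 (s = (-12 - 7)*3 = -19*3 = -57)
r = 115/31 (r = 3 + 88/124 = 3 + 88*(1/124) = 3 + 22/31 = 115/31 ≈ 3.7097)
(3*r)/s = (3*(115/31))/(-57) = (345/31)*(-1/57) = -115/589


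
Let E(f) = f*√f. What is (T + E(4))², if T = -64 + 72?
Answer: 256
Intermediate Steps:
T = 8
E(f) = f^(3/2)
(T + E(4))² = (8 + 4^(3/2))² = (8 + 8)² = 16² = 256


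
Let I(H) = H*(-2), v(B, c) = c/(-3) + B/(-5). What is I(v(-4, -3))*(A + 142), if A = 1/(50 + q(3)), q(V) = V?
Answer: -135486/265 ≈ -511.27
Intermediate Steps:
v(B, c) = -c/3 - B/5 (v(B, c) = c*(-⅓) + B*(-⅕) = -c/3 - B/5)
I(H) = -2*H
A = 1/53 (A = 1/(50 + 3) = 1/53 ≈ 0.018868)
I(v(-4, -3))*(A + 142) = (-2*(-⅓*(-3) - ⅕*(-4)))*(1/53 + 142) = -2*(1 + ⅘)*(7527/53) = -2*9/5*(7527/53) = -18/5*7527/53 = -135486/265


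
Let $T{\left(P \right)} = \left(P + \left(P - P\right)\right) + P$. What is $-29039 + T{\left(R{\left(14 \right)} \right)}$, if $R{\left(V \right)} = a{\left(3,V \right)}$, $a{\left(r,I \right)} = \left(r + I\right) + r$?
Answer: $-28999$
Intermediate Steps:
$a{\left(r,I \right)} = I + 2 r$ ($a{\left(r,I \right)} = \left(I + r\right) + r = I + 2 r$)
$R{\left(V \right)} = 6 + V$ ($R{\left(V \right)} = V + 2 \cdot 3 = V + 6 = 6 + V$)
$T{\left(P \right)} = 2 P$ ($T{\left(P \right)} = \left(P + 0\right) + P = P + P = 2 P$)
$-29039 + T{\left(R{\left(14 \right)} \right)} = -29039 + 2 \left(6 + 14\right) = -29039 + 2 \cdot 20 = -29039 + 40 = -28999$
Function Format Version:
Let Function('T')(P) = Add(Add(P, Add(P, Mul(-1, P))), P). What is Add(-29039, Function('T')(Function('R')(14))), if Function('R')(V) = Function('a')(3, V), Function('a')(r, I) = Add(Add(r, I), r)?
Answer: -28999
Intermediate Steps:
Function('a')(r, I) = Add(I, Mul(2, r)) (Function('a')(r, I) = Add(Add(I, r), r) = Add(I, Mul(2, r)))
Function('R')(V) = Add(6, V) (Function('R')(V) = Add(V, Mul(2, 3)) = Add(V, 6) = Add(6, V))
Function('T')(P) = Mul(2, P) (Function('T')(P) = Add(Add(P, 0), P) = Add(P, P) = Mul(2, P))
Add(-29039, Function('T')(Function('R')(14))) = Add(-29039, Mul(2, Add(6, 14))) = Add(-29039, Mul(2, 20)) = Add(-29039, 40) = -28999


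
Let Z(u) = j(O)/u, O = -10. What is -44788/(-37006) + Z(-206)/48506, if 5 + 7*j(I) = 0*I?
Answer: 1566363023403/1294204398956 ≈ 1.2103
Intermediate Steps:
j(I) = -5/7 (j(I) = -5/7 + (0*I)/7 = -5/7 + (1/7)*0 = -5/7 + 0 = -5/7)
Z(u) = -5/(7*u)
-44788/(-37006) + Z(-206)/48506 = -44788/(-37006) - 5/7/(-206)/48506 = -44788*(-1/37006) - 5/7*(-1/206)*(1/48506) = 22394/18503 + (5/1442)*(1/48506) = 22394/18503 + 5/69945652 = 1566363023403/1294204398956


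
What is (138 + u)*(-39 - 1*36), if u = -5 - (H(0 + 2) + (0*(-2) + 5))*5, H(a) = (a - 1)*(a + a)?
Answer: -6600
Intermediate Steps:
H(a) = 2*a*(-1 + a) (H(a) = (-1 + a)*(2*a) = 2*a*(-1 + a))
u = -50 (u = -5 - (2*(0 + 2)*(-1 + (0 + 2)) + (0*(-2) + 5))*5 = -5 - (2*2*(-1 + 2) + (0 + 5))*5 = -5 - (2*2*1 + 5)*5 = -5 - (4 + 5)*5 = -5 - 9*5 = -5 - 1*45 = -5 - 45 = -50)
(138 + u)*(-39 - 1*36) = (138 - 50)*(-39 - 1*36) = 88*(-39 - 36) = 88*(-75) = -6600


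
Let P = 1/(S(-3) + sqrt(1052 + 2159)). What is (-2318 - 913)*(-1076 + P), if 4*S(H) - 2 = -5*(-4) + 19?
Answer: 57589326768/16565 - 224016*sqrt(19)/16565 ≈ 3.4765e+6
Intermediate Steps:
S(H) = 41/4 (S(H) = 1/2 + (-5*(-4) + 19)/4 = 1/2 + (20 + 19)/4 = 1/2 + (1/4)*39 = 1/2 + 39/4 = 41/4)
P = 1/(41/4 + 13*sqrt(19)) (P = 1/(41/4 + sqrt(1052 + 2159)) = 1/(41/4 + sqrt(3211)) = 1/(41/4 + 13*sqrt(19)) ≈ 0.014944)
(-2318 - 913)*(-1076 + P) = (-2318 - 913)*(-1076 + (-164/49695 + 208*sqrt(19)/49695)) = -3231*(-53471984/49695 + 208*sqrt(19)/49695) = 57589326768/16565 - 224016*sqrt(19)/16565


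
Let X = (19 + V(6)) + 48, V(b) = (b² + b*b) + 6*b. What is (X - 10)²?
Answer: 27225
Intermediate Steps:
V(b) = 2*b² + 6*b (V(b) = (b² + b²) + 6*b = 2*b² + 6*b)
X = 175 (X = (19 + 2*6*(3 + 6)) + 48 = (19 + 2*6*9) + 48 = (19 + 108) + 48 = 127 + 48 = 175)
(X - 10)² = (175 - 10)² = 165² = 27225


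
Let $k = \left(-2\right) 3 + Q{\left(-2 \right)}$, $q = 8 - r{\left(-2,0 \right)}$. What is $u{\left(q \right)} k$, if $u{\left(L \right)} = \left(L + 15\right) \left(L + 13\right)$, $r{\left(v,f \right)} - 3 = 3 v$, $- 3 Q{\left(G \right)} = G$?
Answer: $-3328$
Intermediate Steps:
$Q{\left(G \right)} = - \frac{G}{3}$
$r{\left(v,f \right)} = 3 + 3 v$
$q = 11$ ($q = 8 - \left(3 + 3 \left(-2\right)\right) = 8 - \left(3 - 6\right) = 8 - -3 = 8 + 3 = 11$)
$u{\left(L \right)} = \left(13 + L\right) \left(15 + L\right)$ ($u{\left(L \right)} = \left(15 + L\right) \left(13 + L\right) = \left(13 + L\right) \left(15 + L\right)$)
$k = - \frac{16}{3}$ ($k = \left(-2\right) 3 - - \frac{2}{3} = -6 + \frac{2}{3} = - \frac{16}{3} \approx -5.3333$)
$u{\left(q \right)} k = \left(195 + 11^{2} + 28 \cdot 11\right) \left(- \frac{16}{3}\right) = \left(195 + 121 + 308\right) \left(- \frac{16}{3}\right) = 624 \left(- \frac{16}{3}\right) = -3328$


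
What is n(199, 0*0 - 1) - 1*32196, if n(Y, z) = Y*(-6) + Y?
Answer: -33191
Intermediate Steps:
n(Y, z) = -5*Y (n(Y, z) = -6*Y + Y = -5*Y)
n(199, 0*0 - 1) - 1*32196 = -5*199 - 1*32196 = -995 - 32196 = -33191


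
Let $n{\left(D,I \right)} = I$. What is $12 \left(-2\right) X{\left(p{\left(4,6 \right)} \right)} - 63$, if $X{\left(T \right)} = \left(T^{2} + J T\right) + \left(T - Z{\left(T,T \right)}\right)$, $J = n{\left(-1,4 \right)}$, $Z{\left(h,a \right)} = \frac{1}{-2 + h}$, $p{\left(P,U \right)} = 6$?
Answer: $-1641$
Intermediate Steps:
$J = 4$
$X{\left(T \right)} = T^{2} - \frac{1}{-2 + T} + 5 T$ ($X{\left(T \right)} = \left(T^{2} + 4 T\right) + \left(T - \frac{1}{-2 + T}\right) = T^{2} - \frac{1}{-2 + T} + 5 T$)
$12 \left(-2\right) X{\left(p{\left(4,6 \right)} \right)} - 63 = 12 \left(-2\right) \frac{-1 + 6 \left(-2 + 6\right) \left(5 + 6\right)}{-2 + 6} - 63 = - 24 \frac{-1 + 6 \cdot 4 \cdot 11}{4} - 63 = - 24 \frac{-1 + 264}{4} - 63 = - 24 \cdot \frac{1}{4} \cdot 263 - 63 = \left(-24\right) \frac{263}{4} - 63 = -1578 - 63 = -1641$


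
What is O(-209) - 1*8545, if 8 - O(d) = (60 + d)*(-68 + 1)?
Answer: -18520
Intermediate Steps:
O(d) = 4028 + 67*d (O(d) = 8 - (60 + d)*(-68 + 1) = 8 - (60 + d)*(-67) = 8 - (-4020 - 67*d) = 8 + (4020 + 67*d) = 4028 + 67*d)
O(-209) - 1*8545 = (4028 + 67*(-209)) - 1*8545 = (4028 - 14003) - 8545 = -9975 - 8545 = -18520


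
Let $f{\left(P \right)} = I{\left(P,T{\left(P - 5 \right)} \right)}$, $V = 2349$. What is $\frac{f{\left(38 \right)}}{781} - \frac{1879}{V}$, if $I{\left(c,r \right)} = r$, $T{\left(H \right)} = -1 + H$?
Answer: $- \frac{1392331}{1834569} \approx -0.75894$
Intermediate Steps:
$f{\left(P \right)} = -6 + P$ ($f{\left(P \right)} = -1 + \left(P - 5\right) = -1 + \left(-5 + P\right) = -6 + P$)
$\frac{f{\left(38 \right)}}{781} - \frac{1879}{V} = \frac{-6 + 38}{781} - \frac{1879}{2349} = 32 \cdot \frac{1}{781} - \frac{1879}{2349} = \frac{32}{781} - \frac{1879}{2349} = - \frac{1392331}{1834569}$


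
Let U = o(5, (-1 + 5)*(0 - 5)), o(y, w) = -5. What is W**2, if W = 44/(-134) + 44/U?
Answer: 9351364/112225 ≈ 83.327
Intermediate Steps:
U = -5
W = -3058/335 (W = 44/(-134) + 44/(-5) = 44*(-1/134) + 44*(-1/5) = -22/67 - 44/5 = -3058/335 ≈ -9.1284)
W**2 = (-3058/335)**2 = 9351364/112225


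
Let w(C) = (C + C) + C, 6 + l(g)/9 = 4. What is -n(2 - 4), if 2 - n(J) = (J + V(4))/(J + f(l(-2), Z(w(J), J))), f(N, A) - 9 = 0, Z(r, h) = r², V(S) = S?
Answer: -12/7 ≈ -1.7143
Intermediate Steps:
l(g) = -18 (l(g) = -54 + 9*4 = -54 + 36 = -18)
w(C) = 3*C (w(C) = 2*C + C = 3*C)
f(N, A) = 9 (f(N, A) = 9 + 0 = 9)
n(J) = 2 - (4 + J)/(9 + J) (n(J) = 2 - (J + 4)/(J + 9) = 2 - (4 + J)/(9 + J))
-n(2 - 4) = -(14 + (2 - 4))/(9 + (2 - 4)) = -(14 - 2)/(9 - 2) = -12/7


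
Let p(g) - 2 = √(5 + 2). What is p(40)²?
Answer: (2 + √7)² ≈ 21.583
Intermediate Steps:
p(g) = 2 + √7 (p(g) = 2 + √(5 + 2) = 2 + √7)
p(40)² = (2 + √7)²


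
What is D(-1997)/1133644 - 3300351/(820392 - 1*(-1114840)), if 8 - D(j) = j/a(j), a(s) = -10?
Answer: -4677242616273/2742330181760 ≈ -1.7056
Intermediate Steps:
D(j) = 8 + j/10 (D(j) = 8 - j/(-10) = 8 - j*(-1)/10 = 8 - (-1)*j/10 = 8 + j/10)
D(-1997)/1133644 - 3300351/(820392 - 1*(-1114840)) = (8 + (⅒)*(-1997))/1133644 - 3300351/(820392 - 1*(-1114840)) = (8 - 1997/10)*(1/1133644) - 3300351/(820392 + 1114840) = -1917/10*1/1133644 - 3300351/1935232 = -1917/11336440 - 3300351*1/1935232 = -1917/11336440 - 3300351/1935232 = -4677242616273/2742330181760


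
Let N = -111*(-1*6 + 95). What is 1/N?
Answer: -1/9879 ≈ -0.00010122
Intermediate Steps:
N = -9879 (N = -111*(-6 + 95) = -111*89 = -9879)
1/N = 1/(-9879) = -1/9879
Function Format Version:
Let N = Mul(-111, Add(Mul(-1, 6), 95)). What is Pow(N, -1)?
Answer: Rational(-1, 9879) ≈ -0.00010122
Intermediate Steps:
N = -9879 (N = Mul(-111, Add(-6, 95)) = Mul(-111, 89) = -9879)
Pow(N, -1) = Pow(-9879, -1) = Rational(-1, 9879)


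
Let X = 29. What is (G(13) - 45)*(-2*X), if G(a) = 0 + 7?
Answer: 2204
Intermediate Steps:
G(a) = 7
(G(13) - 45)*(-2*X) = (7 - 45)*(-2*29) = -38*(-58) = 2204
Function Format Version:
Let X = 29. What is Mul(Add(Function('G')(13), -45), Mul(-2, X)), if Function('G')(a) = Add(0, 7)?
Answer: 2204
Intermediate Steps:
Function('G')(a) = 7
Mul(Add(Function('G')(13), -45), Mul(-2, X)) = Mul(Add(7, -45), Mul(-2, 29)) = Mul(-38, -58) = 2204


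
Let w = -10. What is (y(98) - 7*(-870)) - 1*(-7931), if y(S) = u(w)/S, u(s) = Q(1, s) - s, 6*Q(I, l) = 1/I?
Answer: 8244409/588 ≈ 14021.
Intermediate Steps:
Q(I, l) = 1/(6*I)
u(s) = ⅙ - s (u(s) = (⅙)/1 - s = (⅙)*1 - s = ⅙ - s)
y(S) = 61/(6*S) (y(S) = (⅙ - 1*(-10))/S = (⅙ + 10)/S = 61/(6*S))
(y(98) - 7*(-870)) - 1*(-7931) = ((61/6)/98 - 7*(-870)) - 1*(-7931) = ((61/6)*(1/98) - 1*(-6090)) + 7931 = (61/588 + 6090) + 7931 = 3580981/588 + 7931 = 8244409/588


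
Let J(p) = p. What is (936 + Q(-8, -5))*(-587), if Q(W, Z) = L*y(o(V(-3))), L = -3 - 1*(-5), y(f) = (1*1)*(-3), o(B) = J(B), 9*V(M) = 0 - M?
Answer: -545910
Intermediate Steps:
V(M) = -M/9 (V(M) = (0 - M)/9 = (-M)/9 = -M/9)
o(B) = B
y(f) = -3 (y(f) = 1*(-3) = -3)
L = 2 (L = -3 + 5 = 2)
Q(W, Z) = -6 (Q(W, Z) = 2*(-3) = -6)
(936 + Q(-8, -5))*(-587) = (936 - 6)*(-587) = 930*(-587) = -545910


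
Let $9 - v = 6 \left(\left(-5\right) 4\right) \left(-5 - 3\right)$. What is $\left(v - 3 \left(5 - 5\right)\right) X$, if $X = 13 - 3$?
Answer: $-9510$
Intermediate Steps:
$X = 10$
$v = -951$ ($v = 9 - 6 \left(\left(-5\right) 4\right) \left(-5 - 3\right) = 9 - 6 \left(-20\right) \left(-8\right) = 9 - \left(-120\right) \left(-8\right) = 9 - 960 = -951$)
$\left(v - 3 \left(5 - 5\right)\right) X = \left(-951 - 3 \left(5 - 5\right)\right) 10 = \left(-951 - 0\right) 10 = \left(-951 + 0\right) 10 = \left(-951\right) 10 = -9510$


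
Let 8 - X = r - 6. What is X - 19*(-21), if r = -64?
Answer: 477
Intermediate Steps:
X = 78 (X = 8 - (-64 - 6) = 8 - 1*(-70) = 8 + 70 = 78)
X - 19*(-21) = 78 - 19*(-21) = 78 + 399 = 477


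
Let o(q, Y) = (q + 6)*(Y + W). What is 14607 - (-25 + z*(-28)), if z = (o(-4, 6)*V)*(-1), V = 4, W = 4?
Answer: 12392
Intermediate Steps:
o(q, Y) = (4 + Y)*(6 + q) (o(q, Y) = (q + 6)*(Y + 4) = (6 + q)*(4 + Y) = (4 + Y)*(6 + q))
z = -80 (z = ((24 + 4*(-4) + 6*6 + 6*(-4))*4)*(-1) = ((24 - 16 + 36 - 24)*4)*(-1) = (20*4)*(-1) = 80*(-1) = -80)
14607 - (-25 + z*(-28)) = 14607 - (-25 - 80*(-28)) = 14607 - (-25 + 2240) = 14607 - 1*2215 = 14607 - 2215 = 12392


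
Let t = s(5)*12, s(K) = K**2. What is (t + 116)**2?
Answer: 173056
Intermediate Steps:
t = 300 (t = 5**2*12 = 25*12 = 300)
(t + 116)**2 = (300 + 116)**2 = 416**2 = 173056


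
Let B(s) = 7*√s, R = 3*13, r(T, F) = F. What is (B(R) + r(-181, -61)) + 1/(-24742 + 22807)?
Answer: -118036/1935 + 7*√39 ≈ -17.286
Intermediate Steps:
R = 39
(B(R) + r(-181, -61)) + 1/(-24742 + 22807) = (7*√39 - 61) + 1/(-24742 + 22807) = (-61 + 7*√39) + 1/(-1935) = (-61 + 7*√39) - 1/1935 = -118036/1935 + 7*√39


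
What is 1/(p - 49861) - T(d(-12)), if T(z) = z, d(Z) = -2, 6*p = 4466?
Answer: 294697/147350 ≈ 2.0000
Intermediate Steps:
p = 2233/3 (p = (1/6)*4466 = 2233/3 ≈ 744.33)
1/(p - 49861) - T(d(-12)) = 1/(2233/3 - 49861) - 1*(-2) = 1/(-147350/3) + 2 = -3/147350 + 2 = 294697/147350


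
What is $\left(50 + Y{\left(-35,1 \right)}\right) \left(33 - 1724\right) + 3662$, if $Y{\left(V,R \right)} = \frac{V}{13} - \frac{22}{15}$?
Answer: $- \frac{14401759}{195} \approx -73855.0$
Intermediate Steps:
$Y{\left(V,R \right)} = - \frac{22}{15} + \frac{V}{13}$ ($Y{\left(V,R \right)} = V \frac{1}{13} - \frac{22}{15} = \frac{V}{13} - \frac{22}{15} = - \frac{22}{15} + \frac{V}{13}$)
$\left(50 + Y{\left(-35,1 \right)}\right) \left(33 - 1724\right) + 3662 = \left(50 + \left(- \frac{22}{15} + \frac{1}{13} \left(-35\right)\right)\right) \left(33 - 1724\right) + 3662 = \left(50 - \frac{811}{195}\right) \left(-1691\right) + 3662 = \frac{8939}{195} \left(-1691\right) + 3662 = - \frac{15115849}{195} + 3662 = - \frac{14401759}{195}$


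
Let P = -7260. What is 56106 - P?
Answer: 63366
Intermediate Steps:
56106 - P = 56106 - 1*(-7260) = 56106 + 7260 = 63366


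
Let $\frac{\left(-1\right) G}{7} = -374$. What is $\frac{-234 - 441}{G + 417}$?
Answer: $- \frac{135}{607} \approx -0.22241$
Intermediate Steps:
$G = 2618$ ($G = \left(-7\right) \left(-374\right) = 2618$)
$\frac{-234 - 441}{G + 417} = \frac{-234 - 441}{2618 + 417} = - \frac{675}{3035} = \left(-675\right) \frac{1}{3035} = - \frac{135}{607}$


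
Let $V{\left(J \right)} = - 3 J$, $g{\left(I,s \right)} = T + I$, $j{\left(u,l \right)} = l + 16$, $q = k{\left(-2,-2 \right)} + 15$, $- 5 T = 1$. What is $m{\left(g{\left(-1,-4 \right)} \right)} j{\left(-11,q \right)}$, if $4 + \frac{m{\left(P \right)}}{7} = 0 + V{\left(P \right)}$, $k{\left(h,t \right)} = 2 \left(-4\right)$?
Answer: $- \frac{322}{5} \approx -64.4$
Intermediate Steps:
$T = - \frac{1}{5}$ ($T = \left(- \frac{1}{5}\right) 1 = - \frac{1}{5} \approx -0.2$)
$k{\left(h,t \right)} = -8$
$q = 7$ ($q = -8 + 15 = 7$)
$j{\left(u,l \right)} = 16 + l$
$g{\left(I,s \right)} = - \frac{1}{5} + I$
$m{\left(P \right)} = -28 - 21 P$ ($m{\left(P \right)} = -28 + 7 \left(0 - 3 P\right) = -28 + 7 \left(- 3 P\right) = -28 - 21 P$)
$m{\left(g{\left(-1,-4 \right)} \right)} j{\left(-11,q \right)} = \left(-28 - 21 \left(- \frac{1}{5} - 1\right)\right) \left(16 + 7\right) = \left(-28 - - \frac{126}{5}\right) 23 = \left(-28 + \frac{126}{5}\right) 23 = \left(- \frac{14}{5}\right) 23 = - \frac{322}{5}$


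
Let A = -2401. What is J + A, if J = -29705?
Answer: -32106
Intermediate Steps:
J + A = -29705 - 2401 = -32106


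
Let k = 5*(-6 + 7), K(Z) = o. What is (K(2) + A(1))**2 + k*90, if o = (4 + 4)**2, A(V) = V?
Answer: 4675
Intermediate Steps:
o = 64 (o = 8**2 = 64)
K(Z) = 64
k = 5 (k = 5*1 = 5)
(K(2) + A(1))**2 + k*90 = (64 + 1)**2 + 5*90 = 65**2 + 450 = 4225 + 450 = 4675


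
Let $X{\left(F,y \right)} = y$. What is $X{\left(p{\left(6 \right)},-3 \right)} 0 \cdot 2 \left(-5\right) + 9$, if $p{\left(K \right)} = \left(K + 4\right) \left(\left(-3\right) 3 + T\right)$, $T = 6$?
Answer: $9$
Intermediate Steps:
$p{\left(K \right)} = -12 - 3 K$ ($p{\left(K \right)} = \left(K + 4\right) \left(\left(-3\right) 3 + 6\right) = \left(4 + K\right) \left(-9 + 6\right) = \left(4 + K\right) \left(-3\right) = -12 - 3 K$)
$X{\left(p{\left(6 \right)},-3 \right)} 0 \cdot 2 \left(-5\right) + 9 = \left(-3\right) 0 \cdot 2 \left(-5\right) + 9 = 0 \cdot 2 \left(-5\right) + 9 = 0 \left(-5\right) + 9 = 0 + 9 = 9$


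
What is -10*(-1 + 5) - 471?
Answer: -511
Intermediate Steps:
-10*(-1 + 5) - 471 = -10*4 - 471 = -40 - 471 = -511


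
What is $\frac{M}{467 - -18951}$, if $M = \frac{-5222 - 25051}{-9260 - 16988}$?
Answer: $\frac{30273}{509683664} \approx 5.9396 \cdot 10^{-5}$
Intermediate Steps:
$M = \frac{30273}{26248}$ ($M = - \frac{30273}{-26248} = \left(-30273\right) \left(- \frac{1}{26248}\right) = \frac{30273}{26248} \approx 1.1533$)
$\frac{M}{467 - -18951} = \frac{30273}{26248 \left(467 - -18951\right)} = \frac{30273}{26248 \left(467 + 18951\right)} = \frac{30273}{26248 \cdot 19418} = \frac{30273}{26248} \cdot \frac{1}{19418} = \frac{30273}{509683664}$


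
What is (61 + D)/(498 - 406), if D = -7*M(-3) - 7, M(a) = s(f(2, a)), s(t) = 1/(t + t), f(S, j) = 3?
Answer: 317/552 ≈ 0.57428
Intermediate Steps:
s(t) = 1/(2*t)
M(a) = ⅙ (M(a) = (½)/3 = (½)*(⅓) = ⅙)
D = -49/6 (D = -7*⅙ - 7 = -7/6 - 7 = -49/6 ≈ -8.1667)
(61 + D)/(498 - 406) = (61 - 49/6)/(498 - 406) = (317/6)/92 = (317/6)*(1/92) = 317/552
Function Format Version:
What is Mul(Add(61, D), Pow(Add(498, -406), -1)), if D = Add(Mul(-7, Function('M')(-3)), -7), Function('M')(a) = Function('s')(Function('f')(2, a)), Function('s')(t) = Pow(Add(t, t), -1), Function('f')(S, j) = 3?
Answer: Rational(317, 552) ≈ 0.57428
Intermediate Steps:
Function('s')(t) = Mul(Rational(1, 2), Pow(t, -1)) (Function('s')(t) = Pow(Mul(2, t), -1) = Mul(Rational(1, 2), Pow(t, -1)))
Function('M')(a) = Rational(1, 6) (Function('M')(a) = Mul(Rational(1, 2), Pow(3, -1)) = Mul(Rational(1, 2), Rational(1, 3)) = Rational(1, 6))
D = Rational(-49, 6) (D = Add(Mul(-7, Rational(1, 6)), -7) = Add(Rational(-7, 6), -7) = Rational(-49, 6) ≈ -8.1667)
Mul(Add(61, D), Pow(Add(498, -406), -1)) = Mul(Add(61, Rational(-49, 6)), Pow(Add(498, -406), -1)) = Mul(Rational(317, 6), Pow(92, -1)) = Mul(Rational(317, 6), Rational(1, 92)) = Rational(317, 552)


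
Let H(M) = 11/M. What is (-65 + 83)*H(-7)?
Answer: -198/7 ≈ -28.286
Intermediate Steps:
(-65 + 83)*H(-7) = (-65 + 83)*(11/(-7)) = 18*(11*(-1/7)) = 18*(-11/7) = -198/7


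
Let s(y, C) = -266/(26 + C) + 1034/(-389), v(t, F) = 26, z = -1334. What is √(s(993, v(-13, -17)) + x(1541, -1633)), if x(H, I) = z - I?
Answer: 31*√30999410/10114 ≈ 17.065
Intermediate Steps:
s(y, C) = -1034/389 - 266/(26 + C) (s(y, C) = -266/(26 + C) + 1034*(-1/389) = -266/(26 + C) - 1034/389 = -1034/389 - 266/(26 + C))
x(H, I) = -1334 - I
√(s(993, v(-13, -17)) + x(1541, -1633)) = √(2*(-65179 - 517*26)/(389*(26 + 26)) + (-1334 - 1*(-1633))) = √((2/389)*(-65179 - 13442)/52 + (-1334 + 1633)) = √((2/389)*(1/52)*(-78621) + 299) = √(-78621/10114 + 299) = √(2945465/10114) = 31*√30999410/10114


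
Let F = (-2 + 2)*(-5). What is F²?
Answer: 0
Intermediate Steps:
F = 0 (F = 0*(-5) = 0)
F² = 0² = 0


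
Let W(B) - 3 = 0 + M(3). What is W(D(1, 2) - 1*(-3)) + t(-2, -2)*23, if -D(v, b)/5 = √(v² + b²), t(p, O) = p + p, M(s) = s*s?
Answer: -80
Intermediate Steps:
M(s) = s²
t(p, O) = 2*p
D(v, b) = -5*√(b² + v²) (D(v, b) = -5*√(v² + b²) = -5*√(b² + v²))
W(B) = 12 (W(B) = 3 + (0 + 3²) = 3 + (0 + 9) = 3 + 9 = 12)
W(D(1, 2) - 1*(-3)) + t(-2, -2)*23 = 12 + (2*(-2))*23 = 12 - 4*23 = 12 - 92 = -80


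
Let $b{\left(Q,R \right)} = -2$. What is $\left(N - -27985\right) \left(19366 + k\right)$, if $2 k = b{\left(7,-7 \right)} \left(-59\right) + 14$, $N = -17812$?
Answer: $197681736$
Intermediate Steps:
$k = 66$ ($k = \frac{\left(-2\right) \left(-59\right) + 14}{2} = \frac{118 + 14}{2} = \frac{1}{2} \cdot 132 = 66$)
$\left(N - -27985\right) \left(19366 + k\right) = \left(-17812 - -27985\right) \left(19366 + 66\right) = \left(-17812 + 27985\right) 19432 = 10173 \cdot 19432 = 197681736$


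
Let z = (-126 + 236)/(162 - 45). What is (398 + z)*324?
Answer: 1680336/13 ≈ 1.2926e+5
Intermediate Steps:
z = 110/117 ≈ 0.94017
(398 + z)*324 = (398 + 110/117)*324 = (46676/117)*324 = 1680336/13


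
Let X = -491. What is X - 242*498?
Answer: -121007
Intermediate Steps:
X - 242*498 = -491 - 242*498 = -491 - 120516 = -121007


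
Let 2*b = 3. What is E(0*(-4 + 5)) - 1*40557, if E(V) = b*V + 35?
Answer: -40522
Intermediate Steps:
b = 3/2 (b = (1/2)*3 = 3/2 ≈ 1.5000)
E(V) = 35 + 3*V/2 (E(V) = 3*V/2 + 35 = 35 + 3*V/2)
E(0*(-4 + 5)) - 1*40557 = (35 + 3*(0*(-4 + 5))/2) - 1*40557 = (35 + 3*(0*1)/2) - 40557 = (35 + (3/2)*0) - 40557 = (35 + 0) - 40557 = 35 - 40557 = -40522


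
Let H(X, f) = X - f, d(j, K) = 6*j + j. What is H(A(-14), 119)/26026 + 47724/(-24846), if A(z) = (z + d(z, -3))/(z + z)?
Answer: -5060659/2628626 ≈ -1.9252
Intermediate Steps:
d(j, K) = 7*j
A(z) = 4 (A(z) = (z + 7*z)/(z + z) = (8*z)/((2*z)) = (8*z)*(1/(2*z)) = 4)
H(A(-14), 119)/26026 + 47724/(-24846) = (4 - 1*119)/26026 + 47724/(-24846) = (4 - 119)*(1/26026) + 47724*(-1/24846) = -115*1/26026 - 194/101 = -115/26026 - 194/101 = -5060659/2628626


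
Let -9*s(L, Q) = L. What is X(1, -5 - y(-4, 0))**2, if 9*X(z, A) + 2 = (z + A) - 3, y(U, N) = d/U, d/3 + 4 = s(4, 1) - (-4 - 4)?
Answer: 361/729 ≈ 0.49520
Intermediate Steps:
s(L, Q) = -L/9
d = 32/3 (d = -12 + 3*(-1/9*4 - (-4 - 4)) = -12 + 3*(-4/9 - 1*(-8)) = -12 + 3*(-4/9 + 8) = -12 + 3*(68/9) = -12 + 68/3 = 32/3 ≈ 10.667)
y(U, N) = 32/(3*U)
X(z, A) = -5/9 + A/9 + z/9 (X(z, A) = -2/9 + ((z + A) - 3)/9 = -2/9 + ((A + z) - 3)/9 = -2/9 + (-3 + A + z)/9 = -2/9 + (-1/3 + A/9 + z/9) = -5/9 + A/9 + z/9)
X(1, -5 - y(-4, 0))**2 = (-5/9 + (-5 - 32/(3*(-4)))/9 + (1/9)*1)**2 = (-5/9 + (-5 - 32*(-1)/(3*4))/9 + 1/9)**2 = (-5/9 + (-5 - 1*(-8/3))/9 + 1/9)**2 = (-5/9 + (-5 + 8/3)/9 + 1/9)**2 = (-5/9 + (1/9)*(-7/3) + 1/9)**2 = (-5/9 - 7/27 + 1/9)**2 = (-19/27)**2 = 361/729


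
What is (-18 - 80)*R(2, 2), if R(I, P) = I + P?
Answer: -392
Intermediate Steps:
(-18 - 80)*R(2, 2) = (-18 - 80)*(2 + 2) = -98*4 = -392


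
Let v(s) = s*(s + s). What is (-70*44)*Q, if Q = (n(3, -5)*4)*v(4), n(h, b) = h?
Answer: -1182720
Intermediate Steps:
v(s) = 2*s² (v(s) = s*(2*s) = 2*s²)
Q = 384 (Q = (3*4)*(2*4²) = 12*(2*16) = 12*32 = 384)
(-70*44)*Q = -70*44*384 = -3080*384 = -1182720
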